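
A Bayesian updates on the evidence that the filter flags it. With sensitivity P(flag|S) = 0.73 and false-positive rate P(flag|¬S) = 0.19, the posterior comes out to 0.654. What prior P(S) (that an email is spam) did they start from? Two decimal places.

In odds form, posterior odds = prior odds × likelihood ratio, so prior odds = posterior odds ÷ LR.
Posterior odds = 0.654/(1−0.654) = 1.8902. LR = 0.73/0.19 = 3.8421.
Prior odds = 1.8902/3.8421 = 0.4920, so P(S) = 0.4920/(1+0.4920) ≈ 0.33.

P(S) = 0.33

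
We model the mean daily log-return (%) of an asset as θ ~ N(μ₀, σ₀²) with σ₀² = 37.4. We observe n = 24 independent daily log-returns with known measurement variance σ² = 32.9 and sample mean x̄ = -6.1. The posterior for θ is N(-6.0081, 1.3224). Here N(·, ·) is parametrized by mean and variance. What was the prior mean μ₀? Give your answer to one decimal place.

μ₀ = -3.5

With known observation variance, the Normal–Normal posterior has precision τ_n = τ₀ + n/σ² and mean μ_n = (τ₀μ₀ + (n/σ²)x̄)/τ_n.
Here τ₀ = 1/37.4 = 0.026738 and τ_data = 24/32.9 = 0.729483, so τ_n = 0.756221.
Rearranging for μ₀: μ₀ = (μ_n·τ_n − τ_data·x̄)/τ₀ = (-6.0081·0.756221 − 0.729483·-6.1) / 0.026738 = -0.093605/0.026738 ≈ -3.5.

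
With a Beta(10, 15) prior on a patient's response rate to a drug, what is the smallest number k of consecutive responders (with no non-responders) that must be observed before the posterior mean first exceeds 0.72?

After k responders and 0 non-responders the posterior is Beta(10+k, 15), with mean (10+k)/(10+15+k).
Set (10+k)/(25+k) > 0.72 and solve: k > (0.72·25 − 10)/(1 − 0.72) = 28.571.
The smallest integer exceeding 28.571 is 29, and checking k=29: (39)/(54) = 0.7222 > 0.72.

k = 29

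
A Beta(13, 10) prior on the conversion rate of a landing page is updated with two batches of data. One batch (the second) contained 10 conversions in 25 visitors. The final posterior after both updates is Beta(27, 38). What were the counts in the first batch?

Because Beta–binomial updating is additive in the counts, the combined data contributed (α_post−α_prior, β_post−β_prior) successes and failures.
Total across both batches: 27−13=14 conversions, 38−10=28 bounces.
Subtract the second batch: 14−10=4 conversions and 28−15=13 bounces.

4 conversions and 13 bounces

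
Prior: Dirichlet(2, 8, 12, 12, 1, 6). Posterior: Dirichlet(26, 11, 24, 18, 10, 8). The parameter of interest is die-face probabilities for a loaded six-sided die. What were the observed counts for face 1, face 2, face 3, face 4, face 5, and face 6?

For a Dirichlet(α) prior with multinomial counts c, the posterior is Dirichlet(α + c) componentwise.
Counts are posterior − prior componentwise: 26−2=24, 11−8=3, 24−12=12, 18−12=6, 10−1=9, 8−6=2.

counts (24, 3, 12, 6, 9, 2)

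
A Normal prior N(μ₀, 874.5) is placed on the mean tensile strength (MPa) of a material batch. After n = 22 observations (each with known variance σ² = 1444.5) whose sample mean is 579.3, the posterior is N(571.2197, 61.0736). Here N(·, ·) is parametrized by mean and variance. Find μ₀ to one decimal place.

μ₀ = 463.6

The posterior mean is a precision-weighted average: μ_n = (τ₀μ₀ + τ_data·x̄)/(τ₀+τ_data), with τ₀=1/σ₀² and τ_data=n/σ².
Here τ₀ = 1/874.5 = 0.001144 and τ_data = 22/1444.5 = 0.015230, so τ_n = 0.016374.
Rearranging for μ₀: μ₀ = (μ_n·τ_n − τ_data·x̄)/τ₀ = (571.2197·0.016374 − 0.015230·579.3) / 0.001144 = 0.530412/0.001144 ≈ 463.6.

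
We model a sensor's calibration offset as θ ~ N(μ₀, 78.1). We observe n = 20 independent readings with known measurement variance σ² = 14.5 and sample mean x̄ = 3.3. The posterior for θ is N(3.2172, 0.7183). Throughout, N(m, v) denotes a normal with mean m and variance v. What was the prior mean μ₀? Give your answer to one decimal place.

The posterior mean is a precision-weighted average: μ_n = (τ₀μ₀ + τ_data·x̄)/(τ₀+τ_data), with τ₀=1/σ₀² and τ_data=n/σ².
Here τ₀ = 1/78.1 = 0.012804 and τ_data = 20/14.5 = 1.379310, so τ_n = 1.392114.
Rearranging for μ₀: μ₀ = (μ_n·τ_n − τ_data·x̄)/τ₀ = (3.2172·1.392114 − 1.379310·3.3) / 0.012804 = -0.073014/0.012804 ≈ -5.7.

μ₀ = -5.7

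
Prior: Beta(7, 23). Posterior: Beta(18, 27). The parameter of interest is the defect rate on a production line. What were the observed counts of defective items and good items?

Beta is conjugate to the binomial likelihood: posterior = Beta(a+s, b+f).
Match parameters: s=18−7=11, f=27−23=4.

11 defective items and 4 good items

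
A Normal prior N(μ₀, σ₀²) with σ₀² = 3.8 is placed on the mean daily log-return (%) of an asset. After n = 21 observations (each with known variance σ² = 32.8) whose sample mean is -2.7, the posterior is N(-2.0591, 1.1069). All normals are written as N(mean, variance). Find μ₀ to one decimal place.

μ₀ = -0.5

The posterior mean is a precision-weighted average: μ_n = (τ₀μ₀ + τ_data·x̄)/(τ₀+τ_data), with τ₀=1/σ₀² and τ_data=n/σ².
Here τ₀ = 1/3.8 = 0.263158 and τ_data = 21/32.8 = 0.640244, so τ_n = 0.903402.
Rearranging for μ₀: μ₀ = (μ_n·τ_n − τ_data·x̄)/τ₀ = (-2.0591·0.903402 − 0.640244·-2.7) / 0.263158 = -0.131536/0.263158 ≈ -0.5.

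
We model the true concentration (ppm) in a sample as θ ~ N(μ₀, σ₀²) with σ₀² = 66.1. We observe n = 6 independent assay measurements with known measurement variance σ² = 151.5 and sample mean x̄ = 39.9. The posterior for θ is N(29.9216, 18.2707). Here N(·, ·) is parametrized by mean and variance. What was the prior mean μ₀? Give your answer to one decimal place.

μ₀ = 3.8

The posterior mean is a precision-weighted average: μ_n = (τ₀μ₀ + τ_data·x̄)/(τ₀+τ_data), with τ₀=1/σ₀² and τ_data=n/σ².
Here τ₀ = 1/66.1 = 0.015129 and τ_data = 6/151.5 = 0.039604, so τ_n = 0.054733.
Rearranging for μ₀: μ₀ = (μ_n·τ_n − τ_data·x̄)/τ₀ = (29.9216·0.054733 − 0.039604·39.9) / 0.015129 = 0.057499/0.015129 ≈ 3.8.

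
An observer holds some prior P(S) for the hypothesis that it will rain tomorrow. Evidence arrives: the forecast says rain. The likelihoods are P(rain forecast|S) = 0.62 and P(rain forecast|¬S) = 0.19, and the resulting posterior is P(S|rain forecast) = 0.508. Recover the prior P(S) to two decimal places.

Bayes' rule in odds form gives O(S|E) = O(S)·[P(E|S)/P(E|¬S)], hence O(S) = O(S|E)/LR.
Posterior odds = 0.508/(1−0.508) = 1.0325. LR = 0.62/0.19 = 3.2632.
Prior odds = 1.0325/3.2632 = 0.3164, so P(S) = 0.3164/(1+0.3164) ≈ 0.24.

P(S) = 0.24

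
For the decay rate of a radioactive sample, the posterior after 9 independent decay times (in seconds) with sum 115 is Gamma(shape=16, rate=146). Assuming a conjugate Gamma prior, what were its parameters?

Gamma–exponential conjugacy: posterior shape = α + n, posterior rate = β + Σtᵢ.
So α = 16 − 9 = 7 and β = 146 − 115 = 31.

Gamma(shape=7, rate=31)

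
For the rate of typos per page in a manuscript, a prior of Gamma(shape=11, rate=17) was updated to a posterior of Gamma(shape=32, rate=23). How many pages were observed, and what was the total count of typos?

Gamma–Poisson conjugacy: posterior shape = α + Σxᵢ, posterior rate = β + n.
Matching: Σxᵢ = 32 − 11 = 21 and n = 23 − 17 = 6.

n = 6 pages with total 21 typos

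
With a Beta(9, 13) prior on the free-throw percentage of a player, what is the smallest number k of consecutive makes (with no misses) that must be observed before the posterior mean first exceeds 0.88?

k = 87

After k makes and 0 misses the posterior is Beta(9+k, 13), with mean (9+k)/(9+13+k).
Set (9+k)/(22+k) > 0.88 and solve: k > (0.88·22 − 9)/(1 − 0.88) = 86.333.
The smallest integer exceeding 86.333 is 87, and checking k=87: (96)/(109) = 0.8807 > 0.88.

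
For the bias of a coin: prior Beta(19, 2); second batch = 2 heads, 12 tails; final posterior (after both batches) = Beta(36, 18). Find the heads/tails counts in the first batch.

Sequential conjugate updates are equivalent to a single update on the pooled data, so total successes = posterior α − prior α and total failures = posterior β − prior β.
Total across both batches: 36−19=17 heads, 18−2=16 tails.
Subtract the second batch: 17−2=15 heads and 16−12=4 tails.

15 heads and 4 tails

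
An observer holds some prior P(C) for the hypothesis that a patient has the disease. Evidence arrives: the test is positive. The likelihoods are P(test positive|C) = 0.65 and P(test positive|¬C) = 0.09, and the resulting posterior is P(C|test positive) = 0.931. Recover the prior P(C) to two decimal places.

Bayes' rule in odds form gives O(C|E) = O(C)·[P(E|C)/P(E|¬C)], hence O(C) = O(C|E)/LR.
Posterior odds = 0.931/(1−0.931) = 13.4928. LR = 0.65/0.09 = 7.2222.
Prior odds = 13.4928/7.2222 = 1.8682, so P(C) = 1.8682/(1+1.8682) ≈ 0.65.

P(C) = 0.65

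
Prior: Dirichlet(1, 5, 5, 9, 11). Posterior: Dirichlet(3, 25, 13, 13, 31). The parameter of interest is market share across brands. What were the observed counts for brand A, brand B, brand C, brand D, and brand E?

For a Dirichlet(α) prior with multinomial counts c, the posterior is Dirichlet(α + c) componentwise.
Counts are posterior − prior componentwise: 3−1=2, 25−5=20, 13−5=8, 13−9=4, 31−11=20.

counts (2, 20, 8, 4, 20)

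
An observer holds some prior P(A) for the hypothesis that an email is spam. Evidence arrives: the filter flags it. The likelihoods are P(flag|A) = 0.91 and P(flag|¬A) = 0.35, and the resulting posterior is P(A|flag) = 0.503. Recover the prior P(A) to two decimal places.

P(A) = 0.28

In odds form, posterior odds = prior odds × likelihood ratio, so prior odds = posterior odds ÷ LR.
Posterior odds = 0.503/(1−0.503) = 1.0121. LR = 0.91/0.35 = 2.6000.
Prior odds = 1.0121/2.6000 = 0.3893, so P(A) = 0.3893/(1+0.3893) ≈ 0.28.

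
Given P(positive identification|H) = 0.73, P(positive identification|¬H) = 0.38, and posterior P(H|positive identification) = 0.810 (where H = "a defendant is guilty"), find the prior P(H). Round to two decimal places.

P(H) = 0.69

In odds form, posterior odds = prior odds × likelihood ratio, so prior odds = posterior odds ÷ LR.
Posterior odds = 0.810/(1−0.810) = 4.2632. LR = 0.73/0.38 = 1.9211.
Prior odds = 4.2632/1.9211 = 2.2191, so P(H) = 2.2191/(1+2.2191) ≈ 0.69.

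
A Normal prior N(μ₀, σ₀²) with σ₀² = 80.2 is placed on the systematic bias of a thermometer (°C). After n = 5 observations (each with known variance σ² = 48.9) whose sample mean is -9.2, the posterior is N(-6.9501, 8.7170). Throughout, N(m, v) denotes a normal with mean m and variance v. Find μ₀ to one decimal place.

μ₀ = 11.5

The posterior mean is a precision-weighted average: μ_n = (τ₀μ₀ + τ_data·x̄)/(τ₀+τ_data), with τ₀=1/σ₀² and τ_data=n/σ².
Here τ₀ = 1/80.2 = 0.012469 and τ_data = 5/48.9 = 0.102249, so τ_n = 0.114718.
Rearranging for μ₀: μ₀ = (μ_n·τ_n − τ_data·x̄)/τ₀ = (-6.9501·0.114718 − 0.102249·-9.2) / 0.012469 = 0.143389/0.012469 ≈ 11.5.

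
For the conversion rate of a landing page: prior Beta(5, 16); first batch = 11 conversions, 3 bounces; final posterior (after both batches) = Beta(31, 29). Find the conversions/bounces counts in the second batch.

Sequential conjugate updates are equivalent to a single update on the pooled data, so total successes = posterior α − prior α and total failures = posterior β − prior β.
Total across both batches: 31−5=26 conversions, 29−16=13 bounces.
Subtract the first batch: 26−11=15 conversions and 13−3=10 bounces.

15 conversions and 10 bounces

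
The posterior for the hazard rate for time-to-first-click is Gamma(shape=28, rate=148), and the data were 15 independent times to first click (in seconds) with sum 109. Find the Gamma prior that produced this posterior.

Gamma(shape=13, rate=39)

For an exponential likelihood with a Gamma(α, β) prior on the rate, n observations with total T give posterior Gamma(α+n, β+T).
So α = 28 − 15 = 13 and β = 148 − 109 = 39.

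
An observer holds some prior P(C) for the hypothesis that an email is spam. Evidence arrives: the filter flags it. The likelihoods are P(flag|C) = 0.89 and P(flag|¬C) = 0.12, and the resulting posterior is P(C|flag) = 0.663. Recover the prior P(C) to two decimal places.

Bayes' rule in odds form gives O(C|E) = O(C)·[P(E|C)/P(E|¬C)], hence O(C) = O(C|E)/LR.
Posterior odds = 0.663/(1−0.663) = 1.9674. LR = 0.89/0.12 = 7.4167.
Prior odds = 1.9674/7.4167 = 0.2653, so P(C) = 0.2653/(1+0.2653) ≈ 0.21.

P(C) = 0.21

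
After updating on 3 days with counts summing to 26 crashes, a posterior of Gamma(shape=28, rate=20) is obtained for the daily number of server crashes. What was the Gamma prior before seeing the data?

Gamma–Poisson conjugacy: posterior shape = α + Σxᵢ, posterior rate = β + n.
So α = 28 − 26 = 2 and β = 20 − 3 = 17.

Gamma(shape=2, rate=17)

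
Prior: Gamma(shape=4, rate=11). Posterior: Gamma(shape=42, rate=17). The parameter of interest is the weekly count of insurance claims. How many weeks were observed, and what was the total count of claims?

A Gamma(α, β) prior (rate parametrization) on a Poisson rate with n observations summing to S gives posterior Gamma(α+S, β+n).
Matching: Σxᵢ = 42 − 4 = 38 and n = 17 − 11 = 6.

n = 6 weeks with total 38 claims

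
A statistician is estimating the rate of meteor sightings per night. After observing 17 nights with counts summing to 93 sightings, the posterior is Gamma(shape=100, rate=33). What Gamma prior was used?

Gamma(shape=7, rate=16)

A Gamma(α, β) prior (rate parametrization) on a Poisson rate with n observations summing to S gives posterior Gamma(α+S, β+n).
So α = 100 − 93 = 7 and β = 33 − 17 = 16.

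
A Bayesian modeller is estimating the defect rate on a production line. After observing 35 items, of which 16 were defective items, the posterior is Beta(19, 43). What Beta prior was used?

Beta(3, 24)

A Beta(a, b) prior with s successes and f failures in binomial data gives a Beta(a+s, b+f) posterior.
So a = 19 − 16 = 3 and b = 43 − 19 = 24.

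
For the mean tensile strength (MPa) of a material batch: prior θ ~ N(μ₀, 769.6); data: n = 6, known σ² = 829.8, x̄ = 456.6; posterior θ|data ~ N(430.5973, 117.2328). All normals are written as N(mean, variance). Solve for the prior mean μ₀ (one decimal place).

μ₀ = 285.9

With known observation variance, the Normal–Normal posterior has precision τ_n = τ₀ + n/σ² and mean μ_n = (τ₀μ₀ + (n/σ²)x̄)/τ_n.
Here τ₀ = 1/769.6 = 0.001299 and τ_data = 6/829.8 = 0.007231, so τ_n = 0.008530.
Rearranging for μ₀: μ₀ = (μ_n·τ_n − τ_data·x̄)/τ₀ = (430.5973·0.008530 − 0.007231·456.6) / 0.001299 = 0.371320/0.001299 ≈ 285.9.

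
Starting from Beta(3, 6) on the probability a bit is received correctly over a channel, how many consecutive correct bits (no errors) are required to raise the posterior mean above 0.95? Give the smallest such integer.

k = 112

After k correct bits and 0 errors the posterior is Beta(3+k, 6), with mean (3+k)/(3+6+k).
Set (3+k)/(9+k) > 0.95 and solve: k > (0.95·9 − 3)/(1 − 0.95) = 111.000.
The smallest integer exceeding 111.000 is 112.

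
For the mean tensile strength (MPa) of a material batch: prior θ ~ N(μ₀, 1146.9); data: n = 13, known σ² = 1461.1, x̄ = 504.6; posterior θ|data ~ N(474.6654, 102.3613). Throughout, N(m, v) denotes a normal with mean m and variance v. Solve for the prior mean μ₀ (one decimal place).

The posterior mean is a precision-weighted average: μ_n = (τ₀μ₀ + τ_data·x̄)/(τ₀+τ_data), with τ₀=1/σ₀² and τ_data=n/σ².
Here τ₀ = 1/1146.9 = 0.000872 and τ_data = 13/1461.1 = 0.008897, so τ_n = 0.009769.
Rearranging for μ₀: μ₀ = (μ_n·τ_n − τ_data·x̄)/τ₀ = (474.6654·0.009769 − 0.008897·504.6) / 0.000872 = 0.147580/0.000872 ≈ 169.2.

μ₀ = 169.2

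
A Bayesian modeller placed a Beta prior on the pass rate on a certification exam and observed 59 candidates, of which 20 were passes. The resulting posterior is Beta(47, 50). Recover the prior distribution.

A Beta(a, b) prior with s successes and f failures in binomial data gives a Beta(a+s, b+f) posterior.
So a = 47 − 20 = 27 and b = 50 − 39 = 11.

Beta(27, 11)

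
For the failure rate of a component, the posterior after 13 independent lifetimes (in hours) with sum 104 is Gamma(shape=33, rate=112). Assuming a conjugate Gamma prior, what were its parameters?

Gamma(shape=20, rate=8)

For an exponential likelihood with a Gamma(α, β) prior on the rate, n observations with total T give posterior Gamma(α+n, β+T).
So α = 33 − 13 = 20 and β = 112 − 104 = 8.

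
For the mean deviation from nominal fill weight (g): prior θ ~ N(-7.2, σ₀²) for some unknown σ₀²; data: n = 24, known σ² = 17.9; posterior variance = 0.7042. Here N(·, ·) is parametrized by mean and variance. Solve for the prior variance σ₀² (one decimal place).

σ₀² = 12.6

For the Normal–Normal model with known σ², precisions add: τ_n = τ₀ + n/σ².
So 1/σ₀² = 1/0.7042 − 24/17.9 = 1.420051 − 1.340782 = 0.079269.
Hence σ₀² = 1/0.079269 ≈ 12.6.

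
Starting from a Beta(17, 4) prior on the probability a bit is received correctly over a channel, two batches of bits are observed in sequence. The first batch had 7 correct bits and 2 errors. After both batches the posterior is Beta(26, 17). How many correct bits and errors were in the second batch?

2 correct bits and 11 errors

Because Beta–binomial updating is additive in the counts, the combined data contributed (α_post−α_prior, β_post−β_prior) successes and failures.
Total across both batches: 26−17=9 correct bits, 17−4=13 errors.
Subtract the first batch: 9−7=2 correct bits and 13−2=11 errors.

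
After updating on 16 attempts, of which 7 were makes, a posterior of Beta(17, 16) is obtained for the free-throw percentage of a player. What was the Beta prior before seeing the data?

Beta(10, 7)

Beta is conjugate to the binomial likelihood: posterior = Beta(a+s, b+f).
Subtract the data counts: 17−7=10, 16−9=7.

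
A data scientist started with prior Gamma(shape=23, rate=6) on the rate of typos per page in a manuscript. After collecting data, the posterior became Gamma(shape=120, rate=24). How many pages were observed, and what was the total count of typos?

n = 18 pages with total 97 typos

A Gamma(α, β) prior (rate parametrization) on a Poisson rate with n observations summing to S gives posterior Gamma(α+S, β+n).
Matching: Σxᵢ = 120 − 23 = 97 and n = 24 − 6 = 18.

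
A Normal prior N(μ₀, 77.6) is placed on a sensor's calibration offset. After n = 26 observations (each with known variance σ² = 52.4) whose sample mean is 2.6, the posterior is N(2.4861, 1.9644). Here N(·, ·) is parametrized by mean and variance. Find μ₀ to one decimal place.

With known observation variance, the Normal–Normal posterior has precision τ_n = τ₀ + n/σ² and mean μ_n = (τ₀μ₀ + (n/σ²)x̄)/τ_n.
Here τ₀ = 1/77.6 = 0.012887 and τ_data = 26/52.4 = 0.496183, so τ_n = 0.509070.
Rearranging for μ₀: μ₀ = (μ_n·τ_n − τ_data·x̄)/τ₀ = (2.4861·0.509070 − 0.496183·2.6) / 0.012887 = -0.024477/0.012887 ≈ -1.9.

μ₀ = -1.9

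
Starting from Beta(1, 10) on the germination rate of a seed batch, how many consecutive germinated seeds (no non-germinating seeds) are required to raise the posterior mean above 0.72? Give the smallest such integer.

k = 25

After k germinated seeds and 0 non-germinating seeds the posterior is Beta(1+k, 10), with mean (1+k)/(1+10+k).
Set (1+k)/(11+k) > 0.72 and solve: k > (0.72·11 − 1)/(1 − 0.72) = 24.714.
The smallest integer exceeding 24.714 is 25.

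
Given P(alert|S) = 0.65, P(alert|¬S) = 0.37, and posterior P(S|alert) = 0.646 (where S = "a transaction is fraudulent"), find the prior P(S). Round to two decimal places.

In odds form, posterior odds = prior odds × likelihood ratio, so prior odds = posterior odds ÷ LR.
Posterior odds = 0.646/(1−0.646) = 1.8249. LR = 0.65/0.37 = 1.7568.
Prior odds = 1.8249/1.7568 = 1.0388, so P(S) = 1.0388/(1+1.0388) ≈ 0.51.

P(S) = 0.51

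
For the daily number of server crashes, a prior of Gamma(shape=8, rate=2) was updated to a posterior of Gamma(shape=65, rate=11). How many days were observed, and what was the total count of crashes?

n = 9 days with total 57 crashes

Gamma–Poisson conjugacy: posterior shape = α + Σxᵢ, posterior rate = β + n.
Matching: Σxᵢ = 65 − 8 = 57 and n = 11 − 2 = 9.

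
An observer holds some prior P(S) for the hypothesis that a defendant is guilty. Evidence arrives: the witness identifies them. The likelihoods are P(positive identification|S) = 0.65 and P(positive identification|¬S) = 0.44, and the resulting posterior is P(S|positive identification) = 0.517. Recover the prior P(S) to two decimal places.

Bayes' rule in odds form gives O(S|E) = O(S)·[P(E|S)/P(E|¬S)], hence O(S) = O(S|E)/LR.
Posterior odds = 0.517/(1−0.517) = 1.0704. LR = 0.65/0.44 = 1.4773.
Prior odds = 1.0704/1.4773 = 0.7246, so P(S) = 0.7246/(1+0.7246) ≈ 0.42.

P(S) = 0.42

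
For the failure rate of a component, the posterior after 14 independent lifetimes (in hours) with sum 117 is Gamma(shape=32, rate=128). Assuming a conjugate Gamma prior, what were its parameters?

Gamma–exponential conjugacy: posterior shape = α + n, posterior rate = β + Σtᵢ.
So α = 32 − 14 = 18 and β = 128 − 117 = 11.

Gamma(shape=18, rate=11)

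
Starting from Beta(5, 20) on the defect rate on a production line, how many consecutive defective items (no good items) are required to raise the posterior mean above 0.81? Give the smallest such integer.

k = 81

After k defective items and 0 good items the posterior is Beta(5+k, 20), with mean (5+k)/(5+20+k).
Set (5+k)/(25+k) > 0.81 and solve: k > (0.81·25 − 5)/(1 − 0.81) = 80.263.
The smallest integer exceeding 80.263 is 81.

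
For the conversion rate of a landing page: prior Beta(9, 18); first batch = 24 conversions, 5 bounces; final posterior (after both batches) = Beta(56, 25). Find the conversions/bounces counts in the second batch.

Sequential conjugate updates are equivalent to a single update on the pooled data, so total successes = posterior α − prior α and total failures = posterior β − prior β.
Total across both batches: 56−9=47 conversions, 25−18=7 bounces.
Subtract the first batch: 47−24=23 conversions and 7−5=2 bounces.

23 conversions and 2 bounces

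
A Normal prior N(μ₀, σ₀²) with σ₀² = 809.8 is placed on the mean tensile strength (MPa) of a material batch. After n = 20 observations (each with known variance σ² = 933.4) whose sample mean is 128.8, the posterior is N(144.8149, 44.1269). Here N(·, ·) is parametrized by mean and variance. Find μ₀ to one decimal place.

With known observation variance, the Normal–Normal posterior has precision τ_n = τ₀ + n/σ² and mean μ_n = (τ₀μ₀ + (n/σ²)x̄)/τ_n.
Here τ₀ = 1/809.8 = 0.001235 and τ_data = 20/933.4 = 0.021427, so τ_n = 0.022662.
Rearranging for μ₀: μ₀ = (μ_n·τ_n − τ_data·x̄)/τ₀ = (144.8149·0.022662 − 0.021427·128.8) / 0.001235 = 0.521998/0.001235 ≈ 422.7.

μ₀ = 422.7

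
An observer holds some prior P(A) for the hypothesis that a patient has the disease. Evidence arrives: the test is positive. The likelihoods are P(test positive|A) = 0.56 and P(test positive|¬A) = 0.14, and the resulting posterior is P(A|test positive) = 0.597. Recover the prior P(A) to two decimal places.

In odds form, posterior odds = prior odds × likelihood ratio, so prior odds = posterior odds ÷ LR.
Posterior odds = 0.597/(1−0.597) = 1.4814. LR = 0.56/0.14 = 4.0000.
Prior odds = 1.4814/4.0000 = 0.3704, so P(A) = 0.3704/(1+0.3704) ≈ 0.27.

P(A) = 0.27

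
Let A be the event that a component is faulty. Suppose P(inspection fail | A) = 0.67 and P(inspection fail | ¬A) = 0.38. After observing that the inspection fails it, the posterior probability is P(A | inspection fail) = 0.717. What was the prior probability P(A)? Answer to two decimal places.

P(A) = 0.59

Bayes' rule in odds form gives O(A|E) = O(A)·[P(E|A)/P(E|¬A)], hence O(A) = O(A|E)/LR.
Posterior odds = 0.717/(1−0.717) = 2.5336. LR = 0.67/0.38 = 1.7632.
Prior odds = 2.5336/1.7632 = 1.4369, so P(A) = 1.4369/(1+1.4369) ≈ 0.59.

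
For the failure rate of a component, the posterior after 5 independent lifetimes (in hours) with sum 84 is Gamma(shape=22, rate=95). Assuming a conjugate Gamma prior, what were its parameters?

For an exponential likelihood with a Gamma(α, β) prior on the rate, n observations with total T give posterior Gamma(α+n, β+T).
So α = 22 − 5 = 17 and β = 95 − 84 = 11.

Gamma(shape=17, rate=11)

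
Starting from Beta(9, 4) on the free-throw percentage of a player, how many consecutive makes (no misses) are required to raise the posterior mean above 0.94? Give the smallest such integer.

k = 54

After k makes and 0 misses the posterior is Beta(9+k, 4), with mean (9+k)/(9+4+k).
Set (9+k)/(13+k) > 0.94 and solve: k > (0.94·13 − 9)/(1 − 0.94) = 53.667.
The smallest integer exceeding 53.667 is 54, and checking k=54: (63)/(67) = 0.9403 > 0.94.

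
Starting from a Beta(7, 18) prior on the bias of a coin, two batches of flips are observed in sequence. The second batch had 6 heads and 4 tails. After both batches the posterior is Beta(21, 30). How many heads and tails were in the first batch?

8 heads and 8 tails

Sequential conjugate updates are equivalent to a single update on the pooled data, so total successes = posterior α − prior α and total failures = posterior β − prior β.
Total across both batches: 21−7=14 heads, 30−18=12 tails.
Subtract the second batch: 14−6=8 heads and 12−4=8 tails.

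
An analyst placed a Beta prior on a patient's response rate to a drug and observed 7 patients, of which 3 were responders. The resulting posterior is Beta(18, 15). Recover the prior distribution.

Beta is conjugate to the binomial likelihood: posterior = Beta(α+s, β+f).
So α = 18 − 3 = 15 and β = 15 − 4 = 11.

Beta(15, 11)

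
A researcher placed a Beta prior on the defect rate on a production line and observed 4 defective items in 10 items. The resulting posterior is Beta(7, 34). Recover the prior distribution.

Beta(3, 28)

Under Beta–binomial conjugacy the posterior parameters are (α+s, β+f).
Subtract the data counts: 7−4=3, 34−6=28.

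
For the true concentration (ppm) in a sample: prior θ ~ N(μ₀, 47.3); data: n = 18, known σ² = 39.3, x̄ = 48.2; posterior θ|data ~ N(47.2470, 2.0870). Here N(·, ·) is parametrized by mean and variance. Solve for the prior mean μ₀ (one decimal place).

μ₀ = 26.6

With known observation variance, the Normal–Normal posterior has precision τ_n = τ₀ + n/σ² and mean μ_n = (τ₀μ₀ + (n/σ²)x̄)/τ_n.
Here τ₀ = 1/47.3 = 0.021142 and τ_data = 18/39.3 = 0.458015, so τ_n = 0.479157.
Rearranging for μ₀: μ₀ = (μ_n·τ_n − τ_data·x̄)/τ₀ = (47.2470·0.479157 − 0.458015·48.2) / 0.021142 = 0.562408/0.021142 ≈ 26.6.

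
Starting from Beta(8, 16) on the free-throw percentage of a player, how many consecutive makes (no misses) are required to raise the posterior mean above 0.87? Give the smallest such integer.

k = 100

After k makes and 0 misses the posterior is Beta(8+k, 16), with mean (8+k)/(8+16+k).
Set (8+k)/(24+k) > 0.87 and solve: k > (0.87·24 − 8)/(1 − 0.87) = 99.077.
The smallest integer exceeding 99.077 is 100.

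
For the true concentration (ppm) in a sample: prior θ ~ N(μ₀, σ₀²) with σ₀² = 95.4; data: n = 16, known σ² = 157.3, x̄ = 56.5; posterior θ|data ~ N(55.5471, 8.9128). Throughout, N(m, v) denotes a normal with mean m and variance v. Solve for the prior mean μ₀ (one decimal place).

With known observation variance, the Normal–Normal posterior has precision τ_n = τ₀ + n/σ² and mean μ_n = (τ₀μ₀ + (n/σ²)x̄)/τ_n.
Here τ₀ = 1/95.4 = 0.010482 and τ_data = 16/157.3 = 0.101716, so τ_n = 0.112198.
Rearranging for μ₀: μ₀ = (μ_n·τ_n − τ_data·x̄)/τ₀ = (55.5471·0.112198 − 0.101716·56.5) / 0.010482 = 0.485320/0.010482 ≈ 46.3.

μ₀ = 46.3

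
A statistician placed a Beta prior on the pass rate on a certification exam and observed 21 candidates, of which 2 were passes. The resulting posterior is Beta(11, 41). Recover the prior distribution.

Beta is conjugate to the binomial likelihood: posterior = Beta(α+s, β+f).
So α = 11 − 2 = 9 and β = 41 − 19 = 22.

Beta(9, 22)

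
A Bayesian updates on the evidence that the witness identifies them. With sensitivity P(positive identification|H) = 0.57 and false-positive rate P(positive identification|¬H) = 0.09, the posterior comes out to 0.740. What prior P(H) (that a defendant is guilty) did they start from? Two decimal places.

P(H) = 0.31

In odds form, posterior odds = prior odds × likelihood ratio, so prior odds = posterior odds ÷ LR.
Posterior odds = 0.740/(1−0.740) = 2.8462. LR = 0.57/0.09 = 6.3333.
Prior odds = 2.8462/6.3333 = 0.4494, so P(H) = 0.4494/(1+0.4494) ≈ 0.31.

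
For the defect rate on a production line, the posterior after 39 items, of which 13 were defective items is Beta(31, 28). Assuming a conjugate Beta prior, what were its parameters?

Under Beta–binomial conjugacy the posterior parameters are (α+s, β+f).
Subtract the data counts: 31−13=18, 28−26=2.

Beta(18, 2)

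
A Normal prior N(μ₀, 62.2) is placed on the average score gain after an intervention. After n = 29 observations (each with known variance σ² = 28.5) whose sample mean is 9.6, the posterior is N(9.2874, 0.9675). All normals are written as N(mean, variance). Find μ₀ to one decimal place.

With known observation variance, the Normal–Normal posterior has precision τ_n = τ₀ + n/σ² and mean μ_n = (τ₀μ₀ + (n/σ²)x̄)/τ_n.
Here τ₀ = 1/62.2 = 0.016077 and τ_data = 29/28.5 = 1.017544, so τ_n = 1.033621.
Rearranging for μ₀: μ₀ = (μ_n·τ_n − τ_data·x̄)/τ₀ = (9.2874·1.033621 − 1.017544·9.6) / 0.016077 = -0.168771/0.016077 ≈ -10.5.

μ₀ = -10.5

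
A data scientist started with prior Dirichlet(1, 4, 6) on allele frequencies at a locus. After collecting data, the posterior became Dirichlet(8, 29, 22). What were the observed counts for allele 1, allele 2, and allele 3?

For a Dirichlet(α) prior with multinomial counts c, the posterior is Dirichlet(α + c) componentwise.
Counts are posterior − prior componentwise: 8−1=7, 29−4=25, 22−6=16.

counts (7, 25, 16)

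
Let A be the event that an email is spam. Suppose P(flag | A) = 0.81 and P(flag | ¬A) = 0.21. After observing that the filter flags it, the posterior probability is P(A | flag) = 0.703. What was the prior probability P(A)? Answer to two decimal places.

P(A) = 0.38

In odds form, posterior odds = prior odds × likelihood ratio, so prior odds = posterior odds ÷ LR.
Posterior odds = 0.703/(1−0.703) = 2.3670. LR = 0.81/0.21 = 3.8571.
Prior odds = 2.3670/3.8571 = 0.6137, so P(A) = 0.6137/(1+0.6137) ≈ 0.38.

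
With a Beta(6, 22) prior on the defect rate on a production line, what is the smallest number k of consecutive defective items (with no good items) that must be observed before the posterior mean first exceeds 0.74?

After k defective items and 0 good items the posterior is Beta(6+k, 22), with mean (6+k)/(6+22+k).
Set (6+k)/(28+k) > 0.74 and solve: k > (0.74·28 − 6)/(1 − 0.74) = 56.615.
The smallest integer exceeding 56.615 is 57, and checking k=57: (63)/(85) = 0.7412 > 0.74.

k = 57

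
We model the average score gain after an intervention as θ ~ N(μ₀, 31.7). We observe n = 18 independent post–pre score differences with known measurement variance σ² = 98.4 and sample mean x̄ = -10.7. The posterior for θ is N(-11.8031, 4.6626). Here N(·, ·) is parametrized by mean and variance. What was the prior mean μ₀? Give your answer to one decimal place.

The posterior mean is a precision-weighted average: μ_n = (τ₀μ₀ + τ_data·x̄)/(τ₀+τ_data), with τ₀=1/σ₀² and τ_data=n/σ².
Here τ₀ = 1/31.7 = 0.031546 and τ_data = 18/98.4 = 0.182927, so τ_n = 0.214473.
Rearranging for μ₀: μ₀ = (μ_n·τ_n − τ_data·x̄)/τ₀ = (-11.8031·0.214473 − 0.182927·-10.7) / 0.031546 = -0.574127/0.031546 ≈ -18.2.

μ₀ = -18.2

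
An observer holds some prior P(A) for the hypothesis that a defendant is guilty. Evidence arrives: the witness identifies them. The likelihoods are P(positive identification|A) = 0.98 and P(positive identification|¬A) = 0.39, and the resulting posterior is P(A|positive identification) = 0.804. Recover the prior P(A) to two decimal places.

Bayes' rule in odds form gives O(A|E) = O(A)·[P(E|A)/P(E|¬A)], hence O(A) = O(A|E)/LR.
Posterior odds = 0.804/(1−0.804) = 4.1020. LR = 0.98/0.39 = 2.5128.
Prior odds = 4.1020/2.5128 = 1.6324, so P(A) = 1.6324/(1+1.6324) ≈ 0.62.

P(A) = 0.62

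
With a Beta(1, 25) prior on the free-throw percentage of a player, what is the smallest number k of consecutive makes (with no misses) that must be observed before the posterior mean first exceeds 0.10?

After k makes and 0 misses the posterior is Beta(1+k, 25), with mean (1+k)/(1+25+k).
Set (1+k)/(26+k) > 0.10 and solve: k > (0.10·26 − 1)/(1 − 0.10) = 1.778.
The smallest integer exceeding 1.778 is 2.

k = 2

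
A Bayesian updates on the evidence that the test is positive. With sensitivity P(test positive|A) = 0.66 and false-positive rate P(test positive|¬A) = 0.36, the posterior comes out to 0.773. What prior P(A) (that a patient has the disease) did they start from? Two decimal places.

P(A) = 0.65

Bayes' rule in odds form gives O(A|E) = O(A)·[P(E|A)/P(E|¬A)], hence O(A) = O(A|E)/LR.
Posterior odds = 0.773/(1−0.773) = 3.4053. LR = 0.66/0.36 = 1.8333.
Prior odds = 3.4053/1.8333 = 1.8575, so P(A) = 1.8575/(1+1.8575) ≈ 0.65.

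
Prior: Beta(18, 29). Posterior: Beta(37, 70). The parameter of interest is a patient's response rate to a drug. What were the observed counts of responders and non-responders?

19 responders and 41 non-responders

A Beta(a, b) prior with s successes and f failures in binomial data gives a Beta(a+s, b+f) posterior.
So s = 37 − 18 = 19 and f = 70 − 29 = 41.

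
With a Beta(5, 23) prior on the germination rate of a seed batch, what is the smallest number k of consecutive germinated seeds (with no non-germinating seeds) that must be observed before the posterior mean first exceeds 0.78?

After k germinated seeds and 0 non-germinating seeds the posterior is Beta(5+k, 23), with mean (5+k)/(5+23+k).
Set (5+k)/(28+k) > 0.78 and solve: k > (0.78·28 − 5)/(1 − 0.78) = 76.545.
The smallest integer exceeding 76.545 is 77.

k = 77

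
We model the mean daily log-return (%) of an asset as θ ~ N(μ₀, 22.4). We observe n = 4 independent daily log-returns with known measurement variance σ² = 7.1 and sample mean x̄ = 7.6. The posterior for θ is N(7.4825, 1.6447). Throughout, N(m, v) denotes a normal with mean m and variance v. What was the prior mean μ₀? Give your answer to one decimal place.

With known observation variance, the Normal–Normal posterior has precision τ_n = τ₀ + n/σ² and mean μ_n = (τ₀μ₀ + (n/σ²)x̄)/τ_n.
Here τ₀ = 1/22.4 = 0.044643 and τ_data = 4/7.1 = 0.563380, so τ_n = 0.608023.
Rearranging for μ₀: μ₀ = (μ_n·τ_n − τ_data·x̄)/τ₀ = (7.4825·0.608023 − 0.563380·7.6) / 0.044643 = 0.267844/0.044643 ≈ 6.0.

μ₀ = 6.0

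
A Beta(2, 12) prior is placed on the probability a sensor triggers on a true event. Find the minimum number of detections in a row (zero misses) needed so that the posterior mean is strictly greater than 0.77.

After k detections and 0 misses the posterior is Beta(2+k, 12), with mean (2+k)/(2+12+k).
Set (2+k)/(14+k) > 0.77 and solve: k > (0.77·14 − 2)/(1 − 0.77) = 38.174.
The smallest integer exceeding 38.174 is 39.

k = 39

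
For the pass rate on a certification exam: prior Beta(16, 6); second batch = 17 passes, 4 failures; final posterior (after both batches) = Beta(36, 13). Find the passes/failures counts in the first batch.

Because Beta–binomial updating is additive in the counts, the combined data contributed (α_post−α_prior, β_post−β_prior) successes and failures.
Total across both batches: 36−16=20 passes, 13−6=7 failures.
Subtract the second batch: 20−17=3 passes and 7−4=3 failures.

3 passes and 3 failures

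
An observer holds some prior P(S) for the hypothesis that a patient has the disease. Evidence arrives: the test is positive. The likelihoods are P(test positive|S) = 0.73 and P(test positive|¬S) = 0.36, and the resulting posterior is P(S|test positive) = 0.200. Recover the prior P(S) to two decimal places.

In odds form, posterior odds = prior odds × likelihood ratio, so prior odds = posterior odds ÷ LR.
Posterior odds = 0.200/(1−0.200) = 0.2500. LR = 0.73/0.36 = 2.0278.
Prior odds = 0.2500/2.0278 = 0.1233, so P(S) = 0.1233/(1+0.1233) ≈ 0.11.

P(S) = 0.11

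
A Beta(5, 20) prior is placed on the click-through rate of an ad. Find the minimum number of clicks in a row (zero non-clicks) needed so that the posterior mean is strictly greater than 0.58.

After k clicks and 0 non-clicks the posterior is Beta(5+k, 20), with mean (5+k)/(5+20+k).
Set (5+k)/(25+k) > 0.58 and solve: k > (0.58·25 − 5)/(1 − 0.58) = 22.619.
The smallest integer exceeding 22.619 is 23, and checking k=23: (28)/(48) = 0.5833 > 0.58.

k = 23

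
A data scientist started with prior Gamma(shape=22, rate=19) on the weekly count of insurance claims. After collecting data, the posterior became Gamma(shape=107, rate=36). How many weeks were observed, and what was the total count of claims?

n = 17 weeks with total 85 claims

A Gamma(α, β) prior (rate parametrization) on a Poisson rate with n observations summing to S gives posterior Gamma(α+S, β+n).
Matching: Σxᵢ = 107 − 22 = 85 and n = 36 − 19 = 17.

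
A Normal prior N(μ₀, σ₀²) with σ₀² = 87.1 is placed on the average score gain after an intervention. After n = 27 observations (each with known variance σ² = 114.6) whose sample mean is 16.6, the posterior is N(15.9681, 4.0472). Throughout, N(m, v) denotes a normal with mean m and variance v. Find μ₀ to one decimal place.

μ₀ = 3.0

With known observation variance, the Normal–Normal posterior has precision τ_n = τ₀ + n/σ² and mean μ_n = (τ₀μ₀ + (n/σ²)x̄)/τ_n.
Here τ₀ = 1/87.1 = 0.011481 and τ_data = 27/114.6 = 0.235602, so τ_n = 0.247083.
Rearranging for μ₀: μ₀ = (μ_n·τ_n − τ_data·x̄)/τ₀ = (15.9681·0.247083 − 0.235602·16.6) / 0.011481 = 0.034453/0.011481 ≈ 3.0.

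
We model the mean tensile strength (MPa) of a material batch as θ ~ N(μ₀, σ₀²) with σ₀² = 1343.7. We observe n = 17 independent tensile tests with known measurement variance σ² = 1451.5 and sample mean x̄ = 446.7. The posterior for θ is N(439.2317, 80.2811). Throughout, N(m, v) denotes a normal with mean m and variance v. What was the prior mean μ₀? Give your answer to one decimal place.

μ₀ = 321.7

With known observation variance, the Normal–Normal posterior has precision τ_n = τ₀ + n/σ² and mean μ_n = (τ₀μ₀ + (n/σ²)x̄)/τ_n.
Here τ₀ = 1/1343.7 = 0.000744 and τ_data = 17/1451.5 = 0.011712, so τ_n = 0.012456.
Rearranging for μ₀: μ₀ = (μ_n·τ_n − τ_data·x̄)/τ₀ = (439.2317·0.012456 − 0.011712·446.7) / 0.000744 = 0.239320/0.000744 ≈ 321.7.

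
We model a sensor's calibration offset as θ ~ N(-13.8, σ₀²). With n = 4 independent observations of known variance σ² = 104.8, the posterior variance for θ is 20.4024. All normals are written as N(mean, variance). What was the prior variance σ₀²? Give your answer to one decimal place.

σ₀² = 92.2

Posterior precision equals prior precision plus data precision: 1/σ_n² = 1/σ₀² + n/σ².
So 1/σ₀² = 1/20.4024 − 4/104.8 = 0.049014 − 0.038168 = 0.010846.
Hence σ₀² = 1/0.010846 ≈ 92.2.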